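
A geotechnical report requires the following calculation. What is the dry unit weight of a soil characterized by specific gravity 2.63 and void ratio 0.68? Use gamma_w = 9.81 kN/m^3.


Result: 15.357 kN/m^3

Derivation:
Using gamma_d = Gs * gamma_w / (1 + e)
gamma_d = 2.63 * 9.81 / (1 + 0.68)
gamma_d = 2.63 * 9.81 / 1.68
gamma_d = 15.357 kN/m^3


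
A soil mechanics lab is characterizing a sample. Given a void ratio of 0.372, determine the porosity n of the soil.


Using the relation n = e / (1 + e)
n = 0.372 / (1 + 0.372)
n = 0.372 / 1.372
n = 0.2711


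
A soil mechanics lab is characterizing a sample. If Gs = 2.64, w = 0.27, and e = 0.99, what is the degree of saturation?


Using S = Gs * w / e
S = 2.64 * 0.27 / 0.99
S = 0.72


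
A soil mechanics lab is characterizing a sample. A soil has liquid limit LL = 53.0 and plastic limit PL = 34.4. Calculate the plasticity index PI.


Result: 18.6

Derivation:
Using PI = LL - PL
PI = 53.0 - 34.4
PI = 18.6


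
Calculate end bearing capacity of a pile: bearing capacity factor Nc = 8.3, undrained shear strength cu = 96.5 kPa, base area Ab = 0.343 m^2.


Using Qb = Nc * cu * Ab
Qb = 8.3 * 96.5 * 0.343
Qb = 274.73 kN


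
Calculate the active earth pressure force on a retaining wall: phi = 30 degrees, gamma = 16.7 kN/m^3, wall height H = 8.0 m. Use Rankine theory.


Compute active earth pressure coefficient:
Ka = tan^2(45 - phi/2) = tan^2(30.0) = 0.333333
Compute active force:
Pa = 0.5 * Ka * gamma * H^2
Pa = 0.5 * 0.333333 * 16.7 * 8.0^2
Pa = 178.13 kN/m


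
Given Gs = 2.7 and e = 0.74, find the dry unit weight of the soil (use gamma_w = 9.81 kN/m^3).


Result: 15.222 kN/m^3

Derivation:
Using gamma_d = Gs * gamma_w / (1 + e)
gamma_d = 2.7 * 9.81 / (1 + 0.74)
gamma_d = 2.7 * 9.81 / 1.74
gamma_d = 15.222 kN/m^3


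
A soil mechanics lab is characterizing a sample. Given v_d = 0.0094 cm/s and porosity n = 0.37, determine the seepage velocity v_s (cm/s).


Using v_s = v_d / n
v_s = 0.0094 / 0.37
v_s = 0.02541 cm/s


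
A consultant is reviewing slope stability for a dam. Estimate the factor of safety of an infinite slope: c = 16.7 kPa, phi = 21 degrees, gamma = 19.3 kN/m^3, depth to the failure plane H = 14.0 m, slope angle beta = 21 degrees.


Using Fs = c / (gamma*H*sin(beta)*cos(beta)) + tan(phi)/tan(beta)
Cohesion contribution = 16.7 / (19.3*14.0*sin(21)*cos(21))
Cohesion contribution = 0.184735
Friction contribution = tan(21)/tan(21) = 1
Fs = 0.184735 + 1
Fs = 1.185


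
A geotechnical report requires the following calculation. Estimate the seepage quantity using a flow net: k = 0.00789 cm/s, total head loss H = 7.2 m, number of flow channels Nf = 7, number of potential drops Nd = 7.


Result: 0.0005681 m^3/s per m

Derivation:
Convert k to m/s for unit consistency with H:
k = 0.00789 cm/s = 0.00789 / 100 m/s = 7.89e-05 m/s
Using q = k * H * Nf / Nd
Nf / Nd = 7 / 7 = 1.0
q = 7.89e-05 * 7.2 * 1.0
q = 0.0005681 m^3/s per m


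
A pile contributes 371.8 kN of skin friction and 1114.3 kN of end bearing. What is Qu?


Using Qu = Qf + Qb
Qu = 371.8 + 1114.3
Qu = 1486.1 kN


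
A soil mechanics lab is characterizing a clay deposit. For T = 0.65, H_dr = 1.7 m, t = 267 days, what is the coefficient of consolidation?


Result: 0.00704 m^2/day

Derivation:
Using cv = T * H_dr^2 / t
H_dr^2 = 1.7^2 = 2.89
cv = 0.65 * 2.89 / 267
cv = 0.00704 m^2/day


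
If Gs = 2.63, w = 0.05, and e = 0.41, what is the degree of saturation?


Using S = Gs * w / e
S = 2.63 * 0.05 / 0.41
S = 0.3207


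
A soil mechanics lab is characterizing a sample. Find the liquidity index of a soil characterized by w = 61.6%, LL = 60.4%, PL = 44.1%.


Result: 1.074

Derivation:
First compute the plasticity index:
PI = LL - PL = 60.4 - 44.1 = 16.3
Then compute the liquidity index:
LI = (w - PL) / PI
LI = (61.6 - 44.1) / 16.3
LI = 1.074


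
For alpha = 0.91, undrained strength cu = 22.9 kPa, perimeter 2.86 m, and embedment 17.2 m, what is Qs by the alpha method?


Using Qs = alpha * cu * perimeter * L
Qs = 0.91 * 22.9 * 2.86 * 17.2
Qs = 1025.11 kN


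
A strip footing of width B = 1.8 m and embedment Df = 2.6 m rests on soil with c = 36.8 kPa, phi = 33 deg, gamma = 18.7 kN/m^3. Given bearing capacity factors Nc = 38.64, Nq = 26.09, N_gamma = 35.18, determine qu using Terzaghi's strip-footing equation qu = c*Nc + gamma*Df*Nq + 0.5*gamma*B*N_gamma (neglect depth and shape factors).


Compute qu = c*Nc + gamma*Df*Nq + 0.5*gamma*B*N_gamma
Term 1: 36.8 * 38.64 = 1421.952
Term 2: 18.7 * 2.6 * 26.09 = 1268.4958
Term 3: 0.5 * 18.7 * 1.8 * 35.18 = 592.0794
qu = 1421.952 + 1268.4958 + 592.0794
qu = 3282.53 kPa


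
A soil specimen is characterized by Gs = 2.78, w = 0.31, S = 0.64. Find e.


Using the relation e = Gs * w / S
e = 2.78 * 0.31 / 0.64
e = 1.3466


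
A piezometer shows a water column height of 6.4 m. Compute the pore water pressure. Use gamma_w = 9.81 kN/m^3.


Result: 62.78 kPa

Derivation:
Using u = gamma_w * h_w
u = 9.81 * 6.4
u = 62.78 kPa


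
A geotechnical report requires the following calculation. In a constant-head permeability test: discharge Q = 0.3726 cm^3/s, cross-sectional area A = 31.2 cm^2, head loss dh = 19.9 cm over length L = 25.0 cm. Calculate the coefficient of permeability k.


Compute hydraulic gradient:
i = dh / L = 19.9 / 25.0 = 0.796
Then apply Darcy's law:
k = Q / (A * i)
k = 0.3726 / (31.2 * 0.796)
k = 0.3726 / 24.8352
k = 0.015003 cm/s


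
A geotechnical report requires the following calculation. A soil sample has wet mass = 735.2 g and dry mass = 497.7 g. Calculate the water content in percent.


Result: 47.72 %

Derivation:
Using w = (m_wet - m_dry) / m_dry * 100
m_wet - m_dry = 735.2 - 497.7 = 237.5 g
w = 237.5 / 497.7 * 100
w = 47.72 %


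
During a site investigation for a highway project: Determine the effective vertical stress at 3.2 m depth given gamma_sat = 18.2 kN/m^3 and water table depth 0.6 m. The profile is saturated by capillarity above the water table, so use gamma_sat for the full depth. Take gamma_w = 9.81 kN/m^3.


Result: 32.73 kPa

Derivation:
Total stress = gamma_sat * depth
sigma = 18.2 * 3.2 = 58.24 kPa
Pore water pressure u = gamma_w * (depth - d_wt)
u = 9.81 * (3.2 - 0.6) = 25.506 kPa
Effective stress = sigma - u
sigma' = 58.24 - 25.506 = 32.73 kPa


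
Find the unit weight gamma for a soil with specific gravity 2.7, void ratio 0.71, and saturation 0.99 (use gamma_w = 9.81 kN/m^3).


Result: 19.522 kN/m^3

Derivation:
Using gamma = gamma_w * (Gs + S*e) / (1 + e)
Numerator: Gs + S*e = 2.7 + 0.99*0.71 = 3.4029
Denominator: 1 + e = 1 + 0.71 = 1.71
gamma = 9.81 * 3.4029 / 1.71
gamma = 19.522 kN/m^3


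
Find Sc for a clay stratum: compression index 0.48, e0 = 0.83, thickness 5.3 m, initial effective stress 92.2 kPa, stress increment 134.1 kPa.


Using Sc = Cc * H / (1 + e0) * log10((sigma0 + delta_sigma) / sigma0)
Stress ratio = (92.2 + 134.1) / 92.2 = 2.45445
log10(2.45445) = 0.389954
Cc * H / (1 + e0) = 0.48 * 5.3 / (1 + 0.83) = 1.39016
Sc = 1.39016 * 0.389954
Sc = 0.5421 m


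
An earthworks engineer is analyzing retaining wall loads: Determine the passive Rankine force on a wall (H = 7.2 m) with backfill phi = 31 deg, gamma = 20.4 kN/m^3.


Result: 1651.89 kN/m

Derivation:
Compute passive earth pressure coefficient:
Kp = tan^2(45 + phi/2) = tan^2(60.5) = 3.124035
Compute passive force:
Pp = 0.5 * Kp * gamma * H^2
Pp = 0.5 * 3.124035 * 20.4 * 7.2^2
Pp = 1651.89 kN/m


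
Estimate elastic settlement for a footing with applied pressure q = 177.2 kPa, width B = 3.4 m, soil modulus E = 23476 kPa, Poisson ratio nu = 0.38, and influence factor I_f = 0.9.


Using Se = q * B * (1 - nu^2) * I_f / E
1 - nu^2 = 1 - 0.38^2 = 0.8556
Se = 177.2 * 3.4 * 0.8556 * 0.9 / 23476
Se = 0.019762 m
Convert to mm: Se = 0.019762 * 1000 = 19.762 mm


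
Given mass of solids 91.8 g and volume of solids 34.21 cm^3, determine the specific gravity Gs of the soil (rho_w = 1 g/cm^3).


Using Gs = m_s / (V_s * rho_w)
Since rho_w = 1 g/cm^3:
Gs = 91.8 / 34.21
Gs = 2.683


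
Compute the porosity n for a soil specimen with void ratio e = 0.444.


Using the relation n = e / (1 + e)
n = 0.444 / (1 + 0.444)
n = 0.444 / 1.444
n = 0.3075


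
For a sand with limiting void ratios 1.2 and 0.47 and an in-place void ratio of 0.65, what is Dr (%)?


Using Dr = (e_max - e) / (e_max - e_min) * 100
e_max - e = 1.2 - 0.65 = 0.55
e_max - e_min = 1.2 - 0.47 = 0.73
Dr = 0.55 / 0.73 * 100
Dr = 75.34 %


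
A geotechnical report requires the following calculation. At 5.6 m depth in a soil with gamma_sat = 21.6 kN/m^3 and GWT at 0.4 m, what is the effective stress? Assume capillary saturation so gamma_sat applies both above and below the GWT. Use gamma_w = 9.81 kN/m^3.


Total stress = gamma_sat * depth
sigma = 21.6 * 5.6 = 120.96 kPa
Pore water pressure u = gamma_w * (depth - d_wt)
u = 9.81 * (5.6 - 0.4) = 51.012 kPa
Effective stress = sigma - u
sigma' = 120.96 - 51.012 = 69.95 kPa


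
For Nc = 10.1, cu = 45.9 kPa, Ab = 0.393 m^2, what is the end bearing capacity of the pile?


Using Qb = Nc * cu * Ab
Qb = 10.1 * 45.9 * 0.393
Qb = 182.19 kN


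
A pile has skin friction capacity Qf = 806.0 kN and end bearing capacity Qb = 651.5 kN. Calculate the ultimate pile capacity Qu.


Using Qu = Qf + Qb
Qu = 806.0 + 651.5
Qu = 1457.5 kN


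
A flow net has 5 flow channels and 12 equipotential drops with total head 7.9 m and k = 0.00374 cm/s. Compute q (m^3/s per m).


Convert k to m/s for unit consistency with H:
k = 0.00374 cm/s = 0.00374 / 100 m/s = 3.74e-05 m/s
Using q = k * H * Nf / Nd
Nf / Nd = 5 / 12 = 0.4167
q = 3.74e-05 * 7.9 * 0.4167
q = 0.0001231 m^3/s per m


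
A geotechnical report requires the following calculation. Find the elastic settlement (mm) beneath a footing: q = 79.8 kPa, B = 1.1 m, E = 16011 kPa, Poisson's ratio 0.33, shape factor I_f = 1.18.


Using Se = q * B * (1 - nu^2) * I_f / E
1 - nu^2 = 1 - 0.33^2 = 0.8911
Se = 79.8 * 1.1 * 0.8911 * 1.18 / 16011
Se = 0.005765 m
Convert to mm: Se = 0.005765 * 1000 = 5.765 mm


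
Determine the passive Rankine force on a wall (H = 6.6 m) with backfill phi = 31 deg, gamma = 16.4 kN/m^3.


Result: 1115.88 kN/m

Derivation:
Compute passive earth pressure coefficient:
Kp = tan^2(45 + phi/2) = tan^2(60.5) = 3.124035
Compute passive force:
Pp = 0.5 * Kp * gamma * H^2
Pp = 0.5 * 3.124035 * 16.4 * 6.6^2
Pp = 1115.88 kN/m


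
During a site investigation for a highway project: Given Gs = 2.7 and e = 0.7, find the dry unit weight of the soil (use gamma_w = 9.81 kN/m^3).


Result: 15.581 kN/m^3

Derivation:
Using gamma_d = Gs * gamma_w / (1 + e)
gamma_d = 2.7 * 9.81 / (1 + 0.7)
gamma_d = 2.7 * 9.81 / 1.7
gamma_d = 15.581 kN/m^3


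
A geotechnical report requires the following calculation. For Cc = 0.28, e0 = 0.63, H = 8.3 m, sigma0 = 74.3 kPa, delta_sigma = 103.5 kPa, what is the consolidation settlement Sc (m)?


Result: 0.5403 m

Derivation:
Using Sc = Cc * H / (1 + e0) * log10((sigma0 + delta_sigma) / sigma0)
Stress ratio = (74.3 + 103.5) / 74.3 = 2.393
log10(2.393) = 0.378943
Cc * H / (1 + e0) = 0.28 * 8.3 / (1 + 0.63) = 1.42577
Sc = 1.42577 * 0.378943
Sc = 0.5403 m


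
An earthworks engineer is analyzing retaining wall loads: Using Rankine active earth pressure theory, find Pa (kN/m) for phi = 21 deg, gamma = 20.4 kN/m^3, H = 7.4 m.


Compute active earth pressure coefficient:
Ka = tan^2(45 - phi/2) = tan^2(34.5) = 0.472355
Compute active force:
Pa = 0.5 * Ka * gamma * H^2
Pa = 0.5 * 0.472355 * 20.4 * 7.4^2
Pa = 263.83 kN/m


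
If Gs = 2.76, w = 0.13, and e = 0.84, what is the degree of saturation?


Using S = Gs * w / e
S = 2.76 * 0.13 / 0.84
S = 0.4271


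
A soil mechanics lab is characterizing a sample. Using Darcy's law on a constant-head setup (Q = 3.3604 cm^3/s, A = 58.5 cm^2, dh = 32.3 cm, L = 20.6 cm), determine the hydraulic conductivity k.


Compute hydraulic gradient:
i = dh / L = 32.3 / 20.6 = 1.56796
Then apply Darcy's law:
k = Q / (A * i)
k = 3.3604 / (58.5 * 1.56796)
k = 3.3604 / 91.7257
k = 0.036635 cm/s


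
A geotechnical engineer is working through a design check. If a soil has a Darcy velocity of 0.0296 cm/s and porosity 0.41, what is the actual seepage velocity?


Using v_s = v_d / n
v_s = 0.0296 / 0.41
v_s = 0.0722 cm/s


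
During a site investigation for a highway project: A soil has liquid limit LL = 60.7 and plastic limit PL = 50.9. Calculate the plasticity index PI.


Using PI = LL - PL
PI = 60.7 - 50.9
PI = 9.8


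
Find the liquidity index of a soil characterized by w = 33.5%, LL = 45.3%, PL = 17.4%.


First compute the plasticity index:
PI = LL - PL = 45.3 - 17.4 = 27.9
Then compute the liquidity index:
LI = (w - PL) / PI
LI = (33.5 - 17.4) / 27.9
LI = 0.577


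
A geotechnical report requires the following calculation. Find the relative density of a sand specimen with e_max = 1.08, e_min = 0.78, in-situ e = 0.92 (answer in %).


Result: 53.33 %

Derivation:
Using Dr = (e_max - e) / (e_max - e_min) * 100
e_max - e = 1.08 - 0.92 = 0.16
e_max - e_min = 1.08 - 0.78 = 0.3
Dr = 0.16 / 0.3 * 100
Dr = 53.33 %


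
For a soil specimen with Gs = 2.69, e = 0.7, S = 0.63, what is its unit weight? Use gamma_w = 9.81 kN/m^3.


Using gamma = gamma_w * (Gs + S*e) / (1 + e)
Numerator: Gs + S*e = 2.69 + 0.63*0.7 = 3.131
Denominator: 1 + e = 1 + 0.7 = 1.7
gamma = 9.81 * 3.131 / 1.7
gamma = 18.068 kN/m^3


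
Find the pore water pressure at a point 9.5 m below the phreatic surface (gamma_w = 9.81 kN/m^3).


Using u = gamma_w * h_w
u = 9.81 * 9.5
u = 93.2 kPa


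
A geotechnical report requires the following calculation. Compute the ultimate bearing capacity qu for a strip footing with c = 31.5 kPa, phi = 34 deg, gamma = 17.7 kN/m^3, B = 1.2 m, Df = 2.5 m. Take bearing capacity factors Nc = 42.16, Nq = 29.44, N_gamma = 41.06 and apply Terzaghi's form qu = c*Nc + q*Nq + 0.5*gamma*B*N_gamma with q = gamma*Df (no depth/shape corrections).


Compute qu = c*Nc + gamma*Df*Nq + 0.5*gamma*B*N_gamma
Term 1: 31.5 * 42.16 = 1328.04
Term 2: 17.7 * 2.5 * 29.44 = 1302.72
Term 3: 0.5 * 17.7 * 1.2 * 41.06 = 436.0572
qu = 1328.04 + 1302.72 + 436.0572
qu = 3066.82 kPa


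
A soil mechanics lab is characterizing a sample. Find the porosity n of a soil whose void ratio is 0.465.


Using the relation n = e / (1 + e)
n = 0.465 / (1 + 0.465)
n = 0.465 / 1.465
n = 0.3174


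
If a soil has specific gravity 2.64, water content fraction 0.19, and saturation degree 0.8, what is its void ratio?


Result: 0.627

Derivation:
Using the relation e = Gs * w / S
e = 2.64 * 0.19 / 0.8
e = 0.627


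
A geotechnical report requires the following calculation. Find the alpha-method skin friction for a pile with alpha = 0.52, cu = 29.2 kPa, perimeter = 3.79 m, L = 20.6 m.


Result: 1185.48 kN

Derivation:
Using Qs = alpha * cu * perimeter * L
Qs = 0.52 * 29.2 * 3.79 * 20.6
Qs = 1185.48 kN


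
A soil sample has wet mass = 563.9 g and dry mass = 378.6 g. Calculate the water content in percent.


Result: 48.94 %

Derivation:
Using w = (m_wet - m_dry) / m_dry * 100
m_wet - m_dry = 563.9 - 378.6 = 185.3 g
w = 185.3 / 378.6 * 100
w = 48.94 %


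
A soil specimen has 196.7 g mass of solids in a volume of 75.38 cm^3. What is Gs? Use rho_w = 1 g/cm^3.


Using Gs = m_s / (V_s * rho_w)
Since rho_w = 1 g/cm^3:
Gs = 196.7 / 75.38
Gs = 2.609


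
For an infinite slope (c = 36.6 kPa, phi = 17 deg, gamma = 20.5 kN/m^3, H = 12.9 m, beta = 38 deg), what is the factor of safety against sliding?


Using Fs = c / (gamma*H*sin(beta)*cos(beta)) + tan(phi)/tan(beta)
Cohesion contribution = 36.6 / (20.5*12.9*sin(38)*cos(38))
Cohesion contribution = 0.285275
Friction contribution = tan(17)/tan(38) = 0.391317
Fs = 0.285275 + 0.391317
Fs = 0.677


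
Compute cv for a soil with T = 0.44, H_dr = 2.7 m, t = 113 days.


Result: 0.02839 m^2/day

Derivation:
Using cv = T * H_dr^2 / t
H_dr^2 = 2.7^2 = 7.29
cv = 0.44 * 7.29 / 113
cv = 0.02839 m^2/day


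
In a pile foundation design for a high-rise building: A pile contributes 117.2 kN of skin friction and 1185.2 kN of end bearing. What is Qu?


Result: 1302.4 kN

Derivation:
Using Qu = Qf + Qb
Qu = 117.2 + 1185.2
Qu = 1302.4 kN


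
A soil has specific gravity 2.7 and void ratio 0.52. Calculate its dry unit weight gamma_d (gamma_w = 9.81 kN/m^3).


Using gamma_d = Gs * gamma_w / (1 + e)
gamma_d = 2.7 * 9.81 / (1 + 0.52)
gamma_d = 2.7 * 9.81 / 1.52
gamma_d = 17.426 kN/m^3


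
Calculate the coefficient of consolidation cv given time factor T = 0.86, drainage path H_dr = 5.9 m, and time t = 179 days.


Result: 0.16724 m^2/day

Derivation:
Using cv = T * H_dr^2 / t
H_dr^2 = 5.9^2 = 34.81
cv = 0.86 * 34.81 / 179
cv = 0.16724 m^2/day


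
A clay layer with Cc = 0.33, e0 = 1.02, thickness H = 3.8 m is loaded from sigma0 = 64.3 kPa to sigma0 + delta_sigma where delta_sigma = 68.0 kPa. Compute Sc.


Using Sc = Cc * H / (1 + e0) * log10((sigma0 + delta_sigma) / sigma0)
Stress ratio = (64.3 + 68.0) / 64.3 = 2.05754
log10(2.05754) = 0.313349
Cc * H / (1 + e0) = 0.33 * 3.8 / (1 + 1.02) = 0.620792
Sc = 0.620792 * 0.313349
Sc = 0.1945 m


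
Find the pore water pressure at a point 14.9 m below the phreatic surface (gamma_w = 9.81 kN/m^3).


Using u = gamma_w * h_w
u = 9.81 * 14.9
u = 146.17 kPa


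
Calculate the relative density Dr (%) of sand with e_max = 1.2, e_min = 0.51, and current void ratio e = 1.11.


Result: 13.04 %

Derivation:
Using Dr = (e_max - e) / (e_max - e_min) * 100
e_max - e = 1.2 - 1.11 = 0.09
e_max - e_min = 1.2 - 0.51 = 0.69
Dr = 0.09 / 0.69 * 100
Dr = 13.04 %


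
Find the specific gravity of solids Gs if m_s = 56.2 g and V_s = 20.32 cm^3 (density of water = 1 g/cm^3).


Result: 2.766

Derivation:
Using Gs = m_s / (V_s * rho_w)
Since rho_w = 1 g/cm^3:
Gs = 56.2 / 20.32
Gs = 2.766


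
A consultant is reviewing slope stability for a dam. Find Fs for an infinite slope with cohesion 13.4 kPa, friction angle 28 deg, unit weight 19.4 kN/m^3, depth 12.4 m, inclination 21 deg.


Result: 1.552

Derivation:
Using Fs = c / (gamma*H*sin(beta)*cos(beta)) + tan(phi)/tan(beta)
Cohesion contribution = 13.4 / (19.4*12.4*sin(21)*cos(21))
Cohesion contribution = 0.166495
Friction contribution = tan(28)/tan(21) = 1.38515
Fs = 0.166495 + 1.38515
Fs = 1.552


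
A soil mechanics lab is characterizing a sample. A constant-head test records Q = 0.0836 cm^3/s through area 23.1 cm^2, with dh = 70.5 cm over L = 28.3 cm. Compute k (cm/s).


Compute hydraulic gradient:
i = dh / L = 70.5 / 28.3 = 2.49117
Then apply Darcy's law:
k = Q / (A * i)
k = 0.0836 / (23.1 * 2.49117)
k = 0.0836 / 57.5459
k = 0.001453 cm/s


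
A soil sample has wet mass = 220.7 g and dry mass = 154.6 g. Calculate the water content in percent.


Result: 42.76 %

Derivation:
Using w = (m_wet - m_dry) / m_dry * 100
m_wet - m_dry = 220.7 - 154.6 = 66.1 g
w = 66.1 / 154.6 * 100
w = 42.76 %


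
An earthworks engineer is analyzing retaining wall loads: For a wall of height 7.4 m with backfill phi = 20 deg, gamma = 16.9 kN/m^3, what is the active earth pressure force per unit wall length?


Result: 226.87 kN/m

Derivation:
Compute active earth pressure coefficient:
Ka = tan^2(45 - phi/2) = tan^2(35.0) = 0.490291
Compute active force:
Pa = 0.5 * Ka * gamma * H^2
Pa = 0.5 * 0.490291 * 16.9 * 7.4^2
Pa = 226.87 kN/m


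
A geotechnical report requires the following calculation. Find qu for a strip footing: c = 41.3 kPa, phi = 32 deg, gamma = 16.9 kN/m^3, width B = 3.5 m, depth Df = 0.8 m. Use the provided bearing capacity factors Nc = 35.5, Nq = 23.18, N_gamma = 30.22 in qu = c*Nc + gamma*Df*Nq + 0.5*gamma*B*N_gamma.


Compute qu = c*Nc + gamma*Df*Nq + 0.5*gamma*B*N_gamma
Term 1: 41.3 * 35.5 = 1466.15
Term 2: 16.9 * 0.8 * 23.18 = 313.3936
Term 3: 0.5 * 16.9 * 3.5 * 30.22 = 893.7565
qu = 1466.15 + 313.3936 + 893.7565
qu = 2673.3 kPa


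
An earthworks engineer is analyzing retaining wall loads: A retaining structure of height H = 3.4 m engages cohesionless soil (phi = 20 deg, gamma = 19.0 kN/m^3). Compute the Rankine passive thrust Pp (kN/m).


Compute passive earth pressure coefficient:
Kp = tan^2(45 + phi/2) = tan^2(55.0) = 2.039607
Compute passive force:
Pp = 0.5 * Kp * gamma * H^2
Pp = 0.5 * 2.039607 * 19.0 * 3.4^2
Pp = 223.99 kN/m


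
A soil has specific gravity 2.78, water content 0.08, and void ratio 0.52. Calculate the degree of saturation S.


Result: 0.4277

Derivation:
Using S = Gs * w / e
S = 2.78 * 0.08 / 0.52
S = 0.4277


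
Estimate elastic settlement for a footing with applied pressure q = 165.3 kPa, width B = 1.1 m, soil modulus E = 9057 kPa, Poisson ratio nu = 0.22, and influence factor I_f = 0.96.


Result: 18.34 mm

Derivation:
Using Se = q * B * (1 - nu^2) * I_f / E
1 - nu^2 = 1 - 0.22^2 = 0.9516
Se = 165.3 * 1.1 * 0.9516 * 0.96 / 9057
Se = 0.018340 m
Convert to mm: Se = 0.018340 * 1000 = 18.34 mm


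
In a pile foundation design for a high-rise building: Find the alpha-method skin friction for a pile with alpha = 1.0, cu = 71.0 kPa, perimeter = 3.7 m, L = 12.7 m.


Result: 3336.29 kN

Derivation:
Using Qs = alpha * cu * perimeter * L
Qs = 1.0 * 71.0 * 3.7 * 12.7
Qs = 3336.29 kN


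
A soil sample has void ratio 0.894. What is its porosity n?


Using the relation n = e / (1 + e)
n = 0.894 / (1 + 0.894)
n = 0.894 / 1.894
n = 0.472


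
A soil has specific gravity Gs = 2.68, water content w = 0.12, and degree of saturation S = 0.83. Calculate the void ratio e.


Using the relation e = Gs * w / S
e = 2.68 * 0.12 / 0.83
e = 0.3875


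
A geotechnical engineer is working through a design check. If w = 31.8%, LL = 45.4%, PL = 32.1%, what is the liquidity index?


First compute the plasticity index:
PI = LL - PL = 45.4 - 32.1 = 13.3
Then compute the liquidity index:
LI = (w - PL) / PI
LI = (31.8 - 32.1) / 13.3
LI = -0.023


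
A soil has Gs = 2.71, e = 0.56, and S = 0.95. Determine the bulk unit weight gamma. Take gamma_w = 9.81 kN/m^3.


Result: 20.387 kN/m^3

Derivation:
Using gamma = gamma_w * (Gs + S*e) / (1 + e)
Numerator: Gs + S*e = 2.71 + 0.95*0.56 = 3.242
Denominator: 1 + e = 1 + 0.56 = 1.56
gamma = 9.81 * 3.242 / 1.56
gamma = 20.387 kN/m^3


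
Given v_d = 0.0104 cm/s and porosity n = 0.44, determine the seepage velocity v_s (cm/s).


Using v_s = v_d / n
v_s = 0.0104 / 0.44
v_s = 0.02364 cm/s


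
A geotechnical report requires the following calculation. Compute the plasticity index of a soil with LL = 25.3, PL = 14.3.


Result: 11.0

Derivation:
Using PI = LL - PL
PI = 25.3 - 14.3
PI = 11.0


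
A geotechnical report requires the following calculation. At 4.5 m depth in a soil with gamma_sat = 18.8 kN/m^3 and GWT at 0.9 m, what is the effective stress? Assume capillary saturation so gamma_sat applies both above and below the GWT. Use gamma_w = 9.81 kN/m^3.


Total stress = gamma_sat * depth
sigma = 18.8 * 4.5 = 84.6 kPa
Pore water pressure u = gamma_w * (depth - d_wt)
u = 9.81 * (4.5 - 0.9) = 35.316 kPa
Effective stress = sigma - u
sigma' = 84.6 - 35.316 = 49.28 kPa


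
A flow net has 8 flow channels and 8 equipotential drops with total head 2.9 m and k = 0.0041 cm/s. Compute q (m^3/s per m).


Result: 0.0001189 m^3/s per m

Derivation:
Convert k to m/s for unit consistency with H:
k = 0.0041 cm/s = 0.0041 / 100 m/s = 4.1e-05 m/s
Using q = k * H * Nf / Nd
Nf / Nd = 8 / 8 = 1.0
q = 4.1e-05 * 2.9 * 1.0
q = 0.0001189 m^3/s per m


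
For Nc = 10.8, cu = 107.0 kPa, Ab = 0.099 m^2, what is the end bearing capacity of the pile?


Using Qb = Nc * cu * Ab
Qb = 10.8 * 107.0 * 0.099
Qb = 114.4 kN


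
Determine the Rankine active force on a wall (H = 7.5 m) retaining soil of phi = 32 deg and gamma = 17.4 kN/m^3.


Compute active earth pressure coefficient:
Ka = tan^2(45 - phi/2) = tan^2(29.0) = 0.307259
Compute active force:
Pa = 0.5 * Ka * gamma * H^2
Pa = 0.5 * 0.307259 * 17.4 * 7.5^2
Pa = 150.36 kN/m


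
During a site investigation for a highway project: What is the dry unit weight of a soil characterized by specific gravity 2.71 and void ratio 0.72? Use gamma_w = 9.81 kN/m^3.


Result: 15.456 kN/m^3

Derivation:
Using gamma_d = Gs * gamma_w / (1 + e)
gamma_d = 2.71 * 9.81 / (1 + 0.72)
gamma_d = 2.71 * 9.81 / 1.72
gamma_d = 15.456 kN/m^3


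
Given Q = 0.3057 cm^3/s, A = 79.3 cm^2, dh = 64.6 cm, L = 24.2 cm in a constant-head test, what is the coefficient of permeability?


Compute hydraulic gradient:
i = dh / L = 64.6 / 24.2 = 2.66942
Then apply Darcy's law:
k = Q / (A * i)
k = 0.3057 / (79.3 * 2.66942)
k = 0.3057 / 211.685
k = 0.001444 cm/s


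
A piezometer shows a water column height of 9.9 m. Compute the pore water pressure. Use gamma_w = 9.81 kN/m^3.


Using u = gamma_w * h_w
u = 9.81 * 9.9
u = 97.12 kPa


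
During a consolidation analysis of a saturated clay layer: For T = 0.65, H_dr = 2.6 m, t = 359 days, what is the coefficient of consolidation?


Result: 0.01224 m^2/day

Derivation:
Using cv = T * H_dr^2 / t
H_dr^2 = 2.6^2 = 6.76
cv = 0.65 * 6.76 / 359
cv = 0.01224 m^2/day


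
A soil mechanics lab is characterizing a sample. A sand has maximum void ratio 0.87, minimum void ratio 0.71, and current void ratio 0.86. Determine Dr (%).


Result: 6.25 %

Derivation:
Using Dr = (e_max - e) / (e_max - e_min) * 100
e_max - e = 0.87 - 0.86 = 0.01
e_max - e_min = 0.87 - 0.71 = 0.16
Dr = 0.01 / 0.16 * 100
Dr = 6.25 %


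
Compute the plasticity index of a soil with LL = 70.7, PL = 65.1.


Using PI = LL - PL
PI = 70.7 - 65.1
PI = 5.6


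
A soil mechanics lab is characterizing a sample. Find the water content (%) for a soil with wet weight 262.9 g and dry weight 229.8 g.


Using w = (m_wet - m_dry) / m_dry * 100
m_wet - m_dry = 262.9 - 229.8 = 33.1 g
w = 33.1 / 229.8 * 100
w = 14.4 %


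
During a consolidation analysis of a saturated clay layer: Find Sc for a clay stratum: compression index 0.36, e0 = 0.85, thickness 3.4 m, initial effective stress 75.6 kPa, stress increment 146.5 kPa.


Using Sc = Cc * H / (1 + e0) * log10((sigma0 + delta_sigma) / sigma0)
Stress ratio = (75.6 + 146.5) / 75.6 = 2.93783
log10(2.93783) = 0.468027
Cc * H / (1 + e0) = 0.36 * 3.4 / (1 + 0.85) = 0.661622
Sc = 0.661622 * 0.468027
Sc = 0.3097 m


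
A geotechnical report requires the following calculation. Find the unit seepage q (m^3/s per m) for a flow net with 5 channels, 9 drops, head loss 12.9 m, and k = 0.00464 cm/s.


Convert k to m/s for unit consistency with H:
k = 0.00464 cm/s = 0.00464 / 100 m/s = 4.64e-05 m/s
Using q = k * H * Nf / Nd
Nf / Nd = 5 / 9 = 0.5556
q = 4.64e-05 * 12.9 * 0.5556
q = 0.0003325 m^3/s per m


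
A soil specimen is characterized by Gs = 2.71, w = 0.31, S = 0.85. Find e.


Using the relation e = Gs * w / S
e = 2.71 * 0.31 / 0.85
e = 0.9884


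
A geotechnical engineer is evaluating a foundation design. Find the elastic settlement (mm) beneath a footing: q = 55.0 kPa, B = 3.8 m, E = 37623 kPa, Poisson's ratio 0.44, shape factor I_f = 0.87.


Using Se = q * B * (1 - nu^2) * I_f / E
1 - nu^2 = 1 - 0.44^2 = 0.8064
Se = 55.0 * 3.8 * 0.8064 * 0.87 / 37623
Se = 0.003897 m
Convert to mm: Se = 0.003897 * 1000 = 3.897 mm


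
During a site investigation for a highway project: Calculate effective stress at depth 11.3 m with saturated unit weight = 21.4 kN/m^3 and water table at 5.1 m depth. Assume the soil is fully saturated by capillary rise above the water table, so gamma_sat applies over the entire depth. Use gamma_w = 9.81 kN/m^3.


Total stress = gamma_sat * depth
sigma = 21.4 * 11.3 = 241.82 kPa
Pore water pressure u = gamma_w * (depth - d_wt)
u = 9.81 * (11.3 - 5.1) = 60.822 kPa
Effective stress = sigma - u
sigma' = 241.82 - 60.822 = 181.0 kPa


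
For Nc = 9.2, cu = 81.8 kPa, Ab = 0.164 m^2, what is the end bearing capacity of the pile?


Result: 123.42 kN

Derivation:
Using Qb = Nc * cu * Ab
Qb = 9.2 * 81.8 * 0.164
Qb = 123.42 kN


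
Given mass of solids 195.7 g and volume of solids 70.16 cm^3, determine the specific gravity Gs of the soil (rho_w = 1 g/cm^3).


Using Gs = m_s / (V_s * rho_w)
Since rho_w = 1 g/cm^3:
Gs = 195.7 / 70.16
Gs = 2.789


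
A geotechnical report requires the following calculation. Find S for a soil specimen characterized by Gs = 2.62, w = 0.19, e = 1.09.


Result: 0.4567

Derivation:
Using S = Gs * w / e
S = 2.62 * 0.19 / 1.09
S = 0.4567


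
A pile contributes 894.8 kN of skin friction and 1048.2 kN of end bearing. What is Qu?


Using Qu = Qf + Qb
Qu = 894.8 + 1048.2
Qu = 1943.0 kN


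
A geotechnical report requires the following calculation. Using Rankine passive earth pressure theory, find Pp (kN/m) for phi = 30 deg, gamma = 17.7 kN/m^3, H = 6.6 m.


Compute passive earth pressure coefficient:
Kp = tan^2(45 + phi/2) = tan^2(60.0) = 3
Compute passive force:
Pp = 0.5 * Kp * gamma * H^2
Pp = 0.5 * 3 * 17.7 * 6.6^2
Pp = 1156.52 kN/m


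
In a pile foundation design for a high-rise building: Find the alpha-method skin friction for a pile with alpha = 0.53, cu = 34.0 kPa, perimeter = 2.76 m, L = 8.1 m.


Result: 402.86 kN

Derivation:
Using Qs = alpha * cu * perimeter * L
Qs = 0.53 * 34.0 * 2.76 * 8.1
Qs = 402.86 kN


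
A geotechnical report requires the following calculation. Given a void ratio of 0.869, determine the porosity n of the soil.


Using the relation n = e / (1 + e)
n = 0.869 / (1 + 0.869)
n = 0.869 / 1.869
n = 0.465


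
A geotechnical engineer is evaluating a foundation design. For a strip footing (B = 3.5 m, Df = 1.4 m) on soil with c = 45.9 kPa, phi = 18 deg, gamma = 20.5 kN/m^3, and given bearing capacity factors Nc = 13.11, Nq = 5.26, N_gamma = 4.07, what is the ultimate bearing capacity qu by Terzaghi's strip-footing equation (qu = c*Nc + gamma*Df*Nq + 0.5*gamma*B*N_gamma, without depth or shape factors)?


Compute qu = c*Nc + gamma*Df*Nq + 0.5*gamma*B*N_gamma
Term 1: 45.9 * 13.11 = 601.749
Term 2: 20.5 * 1.4 * 5.26 = 150.962
Term 3: 0.5 * 20.5 * 3.5 * 4.07 = 146.01125
qu = 601.749 + 150.962 + 146.01125
qu = 898.72 kPa


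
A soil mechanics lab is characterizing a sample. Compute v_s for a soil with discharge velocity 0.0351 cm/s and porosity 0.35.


Using v_s = v_d / n
v_s = 0.0351 / 0.35
v_s = 0.10029 cm/s


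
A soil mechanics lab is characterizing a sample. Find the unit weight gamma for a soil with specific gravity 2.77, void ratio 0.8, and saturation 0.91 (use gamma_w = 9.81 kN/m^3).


Using gamma = gamma_w * (Gs + S*e) / (1 + e)
Numerator: Gs + S*e = 2.77 + 0.91*0.8 = 3.498
Denominator: 1 + e = 1 + 0.8 = 1.8
gamma = 9.81 * 3.498 / 1.8
gamma = 19.064 kN/m^3


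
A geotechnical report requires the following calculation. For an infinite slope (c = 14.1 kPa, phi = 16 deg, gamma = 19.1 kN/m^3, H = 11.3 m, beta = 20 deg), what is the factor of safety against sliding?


Using Fs = c / (gamma*H*sin(beta)*cos(beta)) + tan(phi)/tan(beta)
Cohesion contribution = 14.1 / (19.1*11.3*sin(20)*cos(20))
Cohesion contribution = 0.203268
Friction contribution = tan(16)/tan(20) = 0.787826
Fs = 0.203268 + 0.787826
Fs = 0.991


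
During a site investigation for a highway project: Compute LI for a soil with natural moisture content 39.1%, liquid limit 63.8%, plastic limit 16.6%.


Result: 0.477

Derivation:
First compute the plasticity index:
PI = LL - PL = 63.8 - 16.6 = 47.2
Then compute the liquidity index:
LI = (w - PL) / PI
LI = (39.1 - 16.6) / 47.2
LI = 0.477


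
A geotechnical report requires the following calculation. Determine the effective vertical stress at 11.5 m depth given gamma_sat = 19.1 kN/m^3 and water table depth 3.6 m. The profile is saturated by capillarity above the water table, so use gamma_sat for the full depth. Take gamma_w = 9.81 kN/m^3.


Total stress = gamma_sat * depth
sigma = 19.1 * 11.5 = 219.65 kPa
Pore water pressure u = gamma_w * (depth - d_wt)
u = 9.81 * (11.5 - 3.6) = 77.499 kPa
Effective stress = sigma - u
sigma' = 219.65 - 77.499 = 142.15 kPa


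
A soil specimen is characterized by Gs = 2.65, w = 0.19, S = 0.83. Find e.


Using the relation e = Gs * w / S
e = 2.65 * 0.19 / 0.83
e = 0.6066


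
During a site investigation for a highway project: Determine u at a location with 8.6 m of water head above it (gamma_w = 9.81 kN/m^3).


Using u = gamma_w * h_w
u = 9.81 * 8.6
u = 84.37 kPa


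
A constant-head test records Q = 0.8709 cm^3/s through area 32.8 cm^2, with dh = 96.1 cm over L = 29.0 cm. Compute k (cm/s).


Result: 0.008013 cm/s

Derivation:
Compute hydraulic gradient:
i = dh / L = 96.1 / 29.0 = 3.31379
Then apply Darcy's law:
k = Q / (A * i)
k = 0.8709 / (32.8 * 3.31379)
k = 0.8709 / 108.692
k = 0.008013 cm/s


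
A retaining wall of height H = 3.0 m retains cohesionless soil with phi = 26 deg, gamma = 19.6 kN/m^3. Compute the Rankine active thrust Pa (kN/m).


Compute active earth pressure coefficient:
Ka = tan^2(45 - phi/2) = tan^2(32.0) = 0.390462
Compute active force:
Pa = 0.5 * Ka * gamma * H^2
Pa = 0.5 * 0.390462 * 19.6 * 3.0^2
Pa = 34.44 kN/m


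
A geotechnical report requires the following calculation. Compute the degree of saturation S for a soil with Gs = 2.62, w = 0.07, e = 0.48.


Result: 0.3821

Derivation:
Using S = Gs * w / e
S = 2.62 * 0.07 / 0.48
S = 0.3821


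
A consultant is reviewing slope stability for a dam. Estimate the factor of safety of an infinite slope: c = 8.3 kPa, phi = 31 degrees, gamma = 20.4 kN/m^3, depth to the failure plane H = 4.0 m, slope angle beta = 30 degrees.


Using Fs = c / (gamma*H*sin(beta)*cos(beta)) + tan(phi)/tan(beta)
Cohesion contribution = 8.3 / (20.4*4.0*sin(30)*cos(30))
Cohesion contribution = 0.234902
Friction contribution = tan(31)/tan(30) = 1.04072
Fs = 0.234902 + 1.04072
Fs = 1.276


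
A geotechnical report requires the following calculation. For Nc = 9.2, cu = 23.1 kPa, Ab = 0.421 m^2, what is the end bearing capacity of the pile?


Result: 89.47 kN

Derivation:
Using Qb = Nc * cu * Ab
Qb = 9.2 * 23.1 * 0.421
Qb = 89.47 kN


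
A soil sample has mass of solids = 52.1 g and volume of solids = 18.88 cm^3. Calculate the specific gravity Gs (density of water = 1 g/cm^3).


Using Gs = m_s / (V_s * rho_w)
Since rho_w = 1 g/cm^3:
Gs = 52.1 / 18.88
Gs = 2.76


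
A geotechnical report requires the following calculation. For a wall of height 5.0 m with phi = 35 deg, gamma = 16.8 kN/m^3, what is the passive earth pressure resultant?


Compute passive earth pressure coefficient:
Kp = tan^2(45 + phi/2) = tan^2(62.5) = 3.690172
Compute passive force:
Pp = 0.5 * Kp * gamma * H^2
Pp = 0.5 * 3.690172 * 16.8 * 5.0^2
Pp = 774.94 kN/m


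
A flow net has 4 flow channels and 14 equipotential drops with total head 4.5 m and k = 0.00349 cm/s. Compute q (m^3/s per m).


Convert k to m/s for unit consistency with H:
k = 0.00349 cm/s = 0.00349 / 100 m/s = 3.49e-05 m/s
Using q = k * H * Nf / Nd
Nf / Nd = 4 / 14 = 0.2857
q = 3.49e-05 * 4.5 * 0.2857
q = 4.487e-05 m^3/s per m


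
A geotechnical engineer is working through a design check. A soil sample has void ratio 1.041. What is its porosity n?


Using the relation n = e / (1 + e)
n = 1.041 / (1 + 1.041)
n = 1.041 / 2.041
n = 0.51


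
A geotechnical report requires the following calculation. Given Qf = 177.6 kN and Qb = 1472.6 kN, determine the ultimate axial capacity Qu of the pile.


Result: 1650.2 kN

Derivation:
Using Qu = Qf + Qb
Qu = 177.6 + 1472.6
Qu = 1650.2 kN


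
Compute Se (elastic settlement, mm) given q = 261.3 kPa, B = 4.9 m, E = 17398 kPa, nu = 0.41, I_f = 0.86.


Using Se = q * B * (1 - nu^2) * I_f / E
1 - nu^2 = 1 - 0.41^2 = 0.8319
Se = 261.3 * 4.9 * 0.8319 * 0.86 / 17398
Se = 0.052651 m
Convert to mm: Se = 0.052651 * 1000 = 52.651 mm


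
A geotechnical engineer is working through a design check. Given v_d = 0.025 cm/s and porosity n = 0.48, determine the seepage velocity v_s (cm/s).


Result: 0.05208 cm/s

Derivation:
Using v_s = v_d / n
v_s = 0.025 / 0.48
v_s = 0.05208 cm/s


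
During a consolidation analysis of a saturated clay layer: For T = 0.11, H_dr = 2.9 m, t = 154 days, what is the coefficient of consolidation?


Using cv = T * H_dr^2 / t
H_dr^2 = 2.9^2 = 8.41
cv = 0.11 * 8.41 / 154
cv = 0.00601 m^2/day


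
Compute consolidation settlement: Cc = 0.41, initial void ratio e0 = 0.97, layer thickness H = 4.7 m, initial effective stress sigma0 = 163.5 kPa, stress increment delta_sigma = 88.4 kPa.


Result: 0.1836 m

Derivation:
Using Sc = Cc * H / (1 + e0) * log10((sigma0 + delta_sigma) / sigma0)
Stress ratio = (163.5 + 88.4) / 163.5 = 1.54067
log10(1.54067) = 0.18771
Cc * H / (1 + e0) = 0.41 * 4.7 / (1 + 0.97) = 0.978173
Sc = 0.978173 * 0.18771
Sc = 0.1836 m


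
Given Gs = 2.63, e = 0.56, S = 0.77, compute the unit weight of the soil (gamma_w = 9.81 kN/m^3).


Using gamma = gamma_w * (Gs + S*e) / (1 + e)
Numerator: Gs + S*e = 2.63 + 0.77*0.56 = 3.0612
Denominator: 1 + e = 1 + 0.56 = 1.56
gamma = 9.81 * 3.0612 / 1.56
gamma = 19.25 kN/m^3


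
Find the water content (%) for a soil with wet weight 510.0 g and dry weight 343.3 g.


Result: 48.56 %

Derivation:
Using w = (m_wet - m_dry) / m_dry * 100
m_wet - m_dry = 510.0 - 343.3 = 166.7 g
w = 166.7 / 343.3 * 100
w = 48.56 %


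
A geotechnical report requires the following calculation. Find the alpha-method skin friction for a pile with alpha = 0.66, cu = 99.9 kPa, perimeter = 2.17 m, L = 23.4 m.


Using Qs = alpha * cu * perimeter * L
Qs = 0.66 * 99.9 * 2.17 * 23.4
Qs = 3348.0 kN


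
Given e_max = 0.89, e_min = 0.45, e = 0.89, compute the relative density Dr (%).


Using Dr = (e_max - e) / (e_max - e_min) * 100
e_max - e = 0.89 - 0.89 = 0.0
e_max - e_min = 0.89 - 0.45 = 0.44
Dr = 0.0 / 0.44 * 100
Dr = 0.0 %


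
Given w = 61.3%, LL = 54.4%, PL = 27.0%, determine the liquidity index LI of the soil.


First compute the plasticity index:
PI = LL - PL = 54.4 - 27.0 = 27.4
Then compute the liquidity index:
LI = (w - PL) / PI
LI = (61.3 - 27.0) / 27.4
LI = 1.252


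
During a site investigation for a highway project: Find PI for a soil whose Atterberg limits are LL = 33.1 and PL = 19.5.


Using PI = LL - PL
PI = 33.1 - 19.5
PI = 13.6


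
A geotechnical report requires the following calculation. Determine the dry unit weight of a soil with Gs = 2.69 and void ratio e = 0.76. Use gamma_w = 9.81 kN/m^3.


Using gamma_d = Gs * gamma_w / (1 + e)
gamma_d = 2.69 * 9.81 / (1 + 0.76)
gamma_d = 2.69 * 9.81 / 1.76
gamma_d = 14.994 kN/m^3


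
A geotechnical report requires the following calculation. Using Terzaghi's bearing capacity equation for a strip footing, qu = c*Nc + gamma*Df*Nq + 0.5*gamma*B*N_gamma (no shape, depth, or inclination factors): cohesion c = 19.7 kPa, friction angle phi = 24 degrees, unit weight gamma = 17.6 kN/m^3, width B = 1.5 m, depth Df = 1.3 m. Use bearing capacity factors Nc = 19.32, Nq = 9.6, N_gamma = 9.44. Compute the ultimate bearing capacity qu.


Compute qu = c*Nc + gamma*Df*Nq + 0.5*gamma*B*N_gamma
Term 1: 19.7 * 19.32 = 380.604
Term 2: 17.6 * 1.3 * 9.6 = 219.648
Term 3: 0.5 * 17.6 * 1.5 * 9.44 = 124.608
qu = 380.604 + 219.648 + 124.608
qu = 724.86 kPa


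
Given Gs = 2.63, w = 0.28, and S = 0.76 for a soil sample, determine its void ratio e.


Result: 0.9689

Derivation:
Using the relation e = Gs * w / S
e = 2.63 * 0.28 / 0.76
e = 0.9689


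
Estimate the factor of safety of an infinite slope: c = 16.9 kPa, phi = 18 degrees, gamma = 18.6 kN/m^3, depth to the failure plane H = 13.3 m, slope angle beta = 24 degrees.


Result: 0.914

Derivation:
Using Fs = c / (gamma*H*sin(beta)*cos(beta)) + tan(phi)/tan(beta)
Cohesion contribution = 16.9 / (18.6*13.3*sin(24)*cos(24))
Cohesion contribution = 0.183856
Friction contribution = tan(18)/tan(24) = 0.729782
Fs = 0.183856 + 0.729782
Fs = 0.914


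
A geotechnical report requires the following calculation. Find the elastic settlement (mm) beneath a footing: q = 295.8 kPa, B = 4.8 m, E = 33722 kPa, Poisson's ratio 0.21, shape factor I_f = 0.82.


Using Se = q * B * (1 - nu^2) * I_f / E
1 - nu^2 = 1 - 0.21^2 = 0.9559
Se = 295.8 * 4.8 * 0.9559 * 0.82 / 33722
Se = 0.033003 m
Convert to mm: Se = 0.033003 * 1000 = 33.003 mm
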